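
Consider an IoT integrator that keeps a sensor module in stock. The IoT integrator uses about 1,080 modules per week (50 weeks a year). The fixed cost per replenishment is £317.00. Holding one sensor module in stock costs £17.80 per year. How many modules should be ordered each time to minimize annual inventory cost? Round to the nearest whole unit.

Annual demand D = 1,080 × 50 = 54,000.
EOQ = √(2DS / H) = √(2 × 54,000 × 317 / 17.8).
= √(34,236,000 / 17.8) = √1,923,370.7865 ≈ 1386.856.

Q* ≈ 1,387 modules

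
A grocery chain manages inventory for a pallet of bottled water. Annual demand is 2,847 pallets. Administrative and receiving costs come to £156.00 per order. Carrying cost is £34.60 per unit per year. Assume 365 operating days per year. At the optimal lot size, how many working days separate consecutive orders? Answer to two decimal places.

The optimal lot size = √(2DS/H) = √(2 × 2,847 × 156 / 34.6) ≈ 160.23.
Cycle time = Q*/D × 365 = 160.23 / 2,847 × 365 ≈ 20.542 days.

T ≈ 20.54 days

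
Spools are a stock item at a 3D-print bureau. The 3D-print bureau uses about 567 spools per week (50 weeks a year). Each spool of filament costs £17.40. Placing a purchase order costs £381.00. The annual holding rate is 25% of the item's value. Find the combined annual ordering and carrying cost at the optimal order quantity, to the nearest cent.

Annual demand D = 567 × 50 = 28,350.
Holding cost H = 0.25 × £17.40 = £4.3500 per unit per year.
EOQ = √(2DS/H) = √(2 × 28,350 × 381 / 4.35) ≈ 2228.48.
At Q*, ordering cost (D/Q*)S equals holding cost (Q*/2)H, each = √(DSH/2).
Minimum total = √(2DSH) = √(2 × 28,350 × 381 × 4.35) ≈ 9693.902.

TC* ≈ £9,693.90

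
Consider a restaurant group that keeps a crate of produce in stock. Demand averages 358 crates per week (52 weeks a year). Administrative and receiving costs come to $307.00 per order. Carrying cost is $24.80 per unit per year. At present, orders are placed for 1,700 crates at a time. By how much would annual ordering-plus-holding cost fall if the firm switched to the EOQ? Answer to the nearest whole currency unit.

Extra cost ≈ $7,605 per year

Annual demand D = 358 × 52 = 18,616.
EOQ = √(2DS/H) = √(2 × 18,616 × 307 / 24.8) ≈ 678.89.
Cost at Q* = (D/Q*)S + (Q*/2)H = √(2DSH) ≈ $16,836.55.
Cost at Q = 1,700: (18,616/1,700)×307 + (1,700/2)×24.8 = $3,361.83 + $21,080.00 = $24,441.83.
Excess = $24,441.83 − $16,836.55 = $7,605.28.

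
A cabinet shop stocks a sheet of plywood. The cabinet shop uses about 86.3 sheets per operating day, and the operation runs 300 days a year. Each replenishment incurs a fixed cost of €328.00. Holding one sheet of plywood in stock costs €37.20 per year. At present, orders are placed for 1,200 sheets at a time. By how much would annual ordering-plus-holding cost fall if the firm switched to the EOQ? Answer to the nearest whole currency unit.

Annual demand D = 86.3 × 300 = 25,890.
EOQ = √(2DS/H) = √(2 × 25,890 × 328 / 37.2) ≈ 675.69.
Cost at Q* = (D/Q*)S + (Q*/2)H = √(2DSH) ≈ €25,135.61.
Cost at Q = 1,200: (25,890/1,200)×328 + (1,200/2)×37.2 = €7,076.60 + €22,320.00 = €29,396.60.
Excess = €29,396.60 − €25,135.61 = €4,260.99.

Extra cost ≈ €4,261 per year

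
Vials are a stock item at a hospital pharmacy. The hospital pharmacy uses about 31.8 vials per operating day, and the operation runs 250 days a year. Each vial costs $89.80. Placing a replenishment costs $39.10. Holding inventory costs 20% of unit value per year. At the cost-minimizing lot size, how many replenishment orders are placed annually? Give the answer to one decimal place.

N ≈ 42.7 orders per year

Annual demand D = 31.8 × 250 = 7,950.
Holding cost H = 0.20 × $89.80 = $17.9600 per unit per year.
Q* = √(2DS/H) = √(2 × 7,950 × 39.1 / 17.96) ≈ 186.05.
Orders per year = D / Q* = 7,950 / 186.05 ≈ 42.730.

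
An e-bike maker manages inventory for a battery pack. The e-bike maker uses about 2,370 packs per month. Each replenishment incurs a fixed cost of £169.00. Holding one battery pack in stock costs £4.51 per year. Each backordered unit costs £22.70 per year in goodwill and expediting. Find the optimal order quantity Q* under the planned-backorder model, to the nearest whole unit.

Annual demand D = 2,370 × 12 = 28,440.
With planned backorders, Q* = √(2DS/H) · √((H+B)/B).
√(2DS/H) = √(2 × 28,440 × 169 / 4.51) = 1459.940.
√((H+B)/B) = √((4.51+22.7)/22.7) = 1.0948.
Q* ≈ 1598.403.

Q* ≈ 1,598 packs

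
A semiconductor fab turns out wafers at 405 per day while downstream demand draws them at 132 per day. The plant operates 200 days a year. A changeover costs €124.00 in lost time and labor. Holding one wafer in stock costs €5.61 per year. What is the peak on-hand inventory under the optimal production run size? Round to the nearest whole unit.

I_max ≈ 887 wafers

Annual demand D = 132 × 200 = 26,400.
Production build-up factor (1 − d/p) = 1 − 132/405 = 0.6741.
Q* = √(2DS / (H(1 − d/p))) = √(2 × 26,400 × 124 / (5.61 × 0.6741)).
= √(6,547,200 / 3.7816) ≈ 1315.808.
Maximum inventory = Q*(1 − d/p) = 1315.808 × 0.6741 ≈ 886.952.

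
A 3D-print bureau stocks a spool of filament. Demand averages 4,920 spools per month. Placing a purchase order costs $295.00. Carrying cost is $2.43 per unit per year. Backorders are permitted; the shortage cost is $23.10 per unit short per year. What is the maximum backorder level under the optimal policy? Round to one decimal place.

S* ≈ 378.9 spools

Annual demand D = 4,920 × 12 = 59,040.
With planned backorders, Q* = √(2DS/H) · √((H+B)/B).
√(2DS/H) = √(2 × 59,040 × 295 / 2.43) = 3786.135.
√((H+B)/B) = √((2.43+23.1)/23.1) = 1.0513.
Q* ≈ 3980.297.
S* = Q* · H/(H+B) = 3980.297 × 2.43/25.53 ≈ 378.853.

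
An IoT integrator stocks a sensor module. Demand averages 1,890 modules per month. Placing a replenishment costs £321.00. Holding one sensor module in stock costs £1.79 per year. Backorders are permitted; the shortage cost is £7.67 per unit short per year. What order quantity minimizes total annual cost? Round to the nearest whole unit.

Q* ≈ 3,167 modules

Annual demand D = 1,890 × 12 = 22,680.
With planned backorders, Q* = √(2DS/H) · √((H+B)/B).
√(2DS/H) = √(2 × 22,680 × 321 / 1.79) = 2852.085.
√((H+B)/B) = √((1.79+7.67)/7.67) = 1.1106.
Q* ≈ 3167.455.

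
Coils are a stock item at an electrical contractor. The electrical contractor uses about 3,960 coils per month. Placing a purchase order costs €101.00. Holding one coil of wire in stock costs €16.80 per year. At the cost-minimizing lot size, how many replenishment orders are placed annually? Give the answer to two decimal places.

Annual demand D = 3,960 × 12 = 47,520.
Q* = √(2DS/H) = √(2 × 47,520 × 101 / 16.8) ≈ 755.89.
Orders per year = D / Q* = 47,520 / 755.89 ≈ 62.866.

N ≈ 62.87 orders per year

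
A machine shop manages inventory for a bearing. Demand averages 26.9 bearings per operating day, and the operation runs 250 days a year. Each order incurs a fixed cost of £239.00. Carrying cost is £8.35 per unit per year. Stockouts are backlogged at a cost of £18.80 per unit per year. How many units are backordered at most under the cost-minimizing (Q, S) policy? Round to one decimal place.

S* ≈ 229.3 bearings

Annual demand D = 26.9 × 250 = 6,725.
With planned backorders, Q* = √(2DS/H) · √((H+B)/B).
√(2DS/H) = √(2 × 6,725 × 239 / 8.35) = 620.464.
√((H+B)/B) = √((8.35+18.8)/18.8) = 1.2017.
Q* ≈ 745.629.
S* = Q* · H/(H+B) = 745.629 × 8.35/27.15 ≈ 229.319.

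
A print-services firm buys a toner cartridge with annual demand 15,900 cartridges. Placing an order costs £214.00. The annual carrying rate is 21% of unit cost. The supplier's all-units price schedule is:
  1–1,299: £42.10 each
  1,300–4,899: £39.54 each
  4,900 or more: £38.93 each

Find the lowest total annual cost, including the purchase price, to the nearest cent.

Holding cost per unit per year at price C is H = 0.21·C.
Candidates are each tier's EOQ (if it falls in that tier) and each price-break quantity.
EOQ at £42.10 = 877.3 (feasible in tier 1): TC = 15,900×£42.10 + (15,900/877.3)×214 + (877.3/2)×0.21×£42.10 = £677,146.60.
EOQ at £39.54 = 905.3 < 1300, so use break Q=1300: TC = 15,900×£39.54 + (15,900/1300.0)×214 + (1300.0/2)×0.21×£39.54 = £636,700.59.
EOQ at £38.93 = 912.4 < 4900, so use break Q=4900: TC = 15,900×£38.93 + (15,900/4900.0)×214 + (4900.0/2)×0.21×£38.93 = £639,710.89.
Lowest total cost among the candidates is at Q = 1300.0.

TC* ≈ £636,700.59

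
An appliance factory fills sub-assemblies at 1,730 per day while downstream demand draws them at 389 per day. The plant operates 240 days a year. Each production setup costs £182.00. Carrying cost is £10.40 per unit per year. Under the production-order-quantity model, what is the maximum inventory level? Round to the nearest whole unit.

Annual demand D = 389 × 240 = 93,360.
Production build-up factor (1 − d/p) = 1 − 389/1,730 = 0.7751.
Q* = √(2DS / (H(1 − d/p))) = √(2 × 93,360 × 182 / (10.4 × 0.7751)).
= √(33,983,040 / 8.0615) ≈ 2053.161.
Maximum inventory = Q*(1 − d/p) = 2053.161 × 0.7751 ≈ 1591.497.

I_max ≈ 1,591 sub-assemblies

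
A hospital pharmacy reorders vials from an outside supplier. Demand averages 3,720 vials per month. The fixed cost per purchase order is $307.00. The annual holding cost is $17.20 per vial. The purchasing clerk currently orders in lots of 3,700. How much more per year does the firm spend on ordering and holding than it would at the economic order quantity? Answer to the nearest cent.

Extra cost ≈ $13,811.38 per year

Annual demand D = 3,720 × 12 = 44,640.
EOQ = √(2DS/H) = √(2 × 44,640 × 307 / 17.2) ≈ 1262.36.
Cost at Q* = (D/Q*)S + (Q*/2)H = √(2DSH) ≈ $21,712.53.
Cost at Q = 3,700: (44,640/3,700)×307 + (3,700/2)×17.2 = $3,703.91 + $31,820.00 = $35,523.91.
Excess = $35,523.91 − $21,712.53 = $13,811.38.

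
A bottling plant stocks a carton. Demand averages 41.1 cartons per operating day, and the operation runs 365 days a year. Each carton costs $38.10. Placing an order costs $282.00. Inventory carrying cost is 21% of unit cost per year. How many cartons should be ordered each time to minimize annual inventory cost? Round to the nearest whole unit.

Q* ≈ 1,028 cartons

Annual demand D = 41.1 × 365 = 15,001.5.
Holding cost H = 0.21 × $38.10 = $8.0010 per unit per year.
EOQ = √(2DS / H) = √(2 × 15,001.5 × 282 / 8.001).
= √(8,460,846 / 8.001) = √1,057,473.5658 ≈ 1028.335.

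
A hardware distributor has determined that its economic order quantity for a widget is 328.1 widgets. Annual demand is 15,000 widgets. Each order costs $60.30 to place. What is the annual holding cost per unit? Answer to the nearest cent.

Squaring Q* = √(2DS/H) gives Q*² = 2DS/H.
From Q* = √(2DS/H): H = 2DS / Q*² = 2 × 15,000 × 60.3 / 328.1² = 16.8045.

H ≈ $16.80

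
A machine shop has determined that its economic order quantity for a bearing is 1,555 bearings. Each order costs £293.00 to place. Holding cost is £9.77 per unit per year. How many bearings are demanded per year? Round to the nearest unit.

D ≈ 40,314 bearings per year

The basic EOQ model gives Q* = √(2DS/H); rearrange for the unknown.
From Q* = √(2DS/H): D = Q*²H / (2S) = 1,555² × 9.77 / (2 × 293) = 40314.171.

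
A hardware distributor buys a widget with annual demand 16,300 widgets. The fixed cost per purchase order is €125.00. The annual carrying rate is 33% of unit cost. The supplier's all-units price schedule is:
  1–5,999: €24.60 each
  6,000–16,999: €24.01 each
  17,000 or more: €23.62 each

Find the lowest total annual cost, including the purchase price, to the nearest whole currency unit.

Holding cost per unit per year at price C is H = 0.33·C.
Evaluate total cost at each tier's feasible EOQ or, if the EOQ is below the tier, at the tier's minimum quantity.
EOQ at €24.60 = 708.5 (feasible in tier 1): TC = 16,300×€24.60 + (16,300/708.5)×125 + (708.5/2)×0.33×€24.60 = €406,731.60.
EOQ at €24.01 = 717.2 < 6000, so use break Q=6000: TC = 16,300×€24.01 + (16,300/6000.0)×125 + (6000.0/2)×0.33×€24.01 = €415,472.48.
EOQ at €23.62 = 723.0 < 17000, so use break Q=17000: TC = 16,300×€23.62 + (16,300/17000.0)×125 + (17000.0/2)×0.33×€23.62 = €451,379.95.
Lowest total cost among the candidates is at Q = 708.5.

TC* ≈ €406,732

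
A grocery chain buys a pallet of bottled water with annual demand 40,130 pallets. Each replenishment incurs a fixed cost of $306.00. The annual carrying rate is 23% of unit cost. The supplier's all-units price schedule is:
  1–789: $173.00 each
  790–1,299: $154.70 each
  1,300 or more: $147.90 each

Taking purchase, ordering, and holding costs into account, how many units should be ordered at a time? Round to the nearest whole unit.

Holding cost per unit per year at price C is H = 0.23·C.
Evaluate total cost at each tier's feasible EOQ or, if the EOQ is below the tier, at the tier's minimum quantity.
EOQ at $173.00 = 785.6 (feasible in tier 1): TC = 40,130×$173.00 + (40,130/785.6)×306 + (785.6/2)×0.23×$173.00 = $6,973,750.60.
EOQ at $154.70 = 830.8 (feasible in tier 2): TC = 40,130×$154.70 + (40,130/830.8)×306 + (830.8/2)×0.23×$154.70 = $6,237,672.02.
EOQ at $147.90 = 849.7 < 1300, so use break Q=1300: TC = 40,130×$147.90 + (40,130/1300.0)×306 + (1300.0/2)×0.23×$147.90 = $5,966,784.03.
Lowest total cost is $5,966,784.03 at Q = 1300.0.

Q* ≈ 1,300 pallets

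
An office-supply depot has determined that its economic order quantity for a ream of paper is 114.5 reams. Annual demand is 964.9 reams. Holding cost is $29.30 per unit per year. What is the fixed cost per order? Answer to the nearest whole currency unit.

The basic EOQ model gives Q* = √(2DS/H); rearrange for the unknown.
From Q* = √(2DS/H): S = Q*²H / (2D) = 114.5² × 29.3 / (2 × 964.9) = 199.0519.

S ≈ $199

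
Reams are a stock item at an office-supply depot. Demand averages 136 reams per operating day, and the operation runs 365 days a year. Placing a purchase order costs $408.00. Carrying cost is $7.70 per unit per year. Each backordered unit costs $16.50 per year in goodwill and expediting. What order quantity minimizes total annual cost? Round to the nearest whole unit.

Annual demand D = 136 × 365 = 49,640.
With planned backorders, Q* = √(2DS/H) · √((H+B)/B).
√(2DS/H) = √(2 × 49,640 × 408 / 7.7) = 2293.589.
√((H+B)/B) = √((7.7+16.5)/16.5) = 1.2111.
Q* ≈ 2777.674.

Q* ≈ 2,778 reams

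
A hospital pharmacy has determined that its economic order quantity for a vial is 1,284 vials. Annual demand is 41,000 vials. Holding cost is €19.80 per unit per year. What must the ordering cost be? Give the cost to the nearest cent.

Squaring Q* = √(2DS/H) gives Q*² = 2DS/H.
From Q* = √(2DS/H): S = Q*²H / (2D) = 1,284² × 19.8 / (2 × 41,000) = 398.0901.

S ≈ €398.09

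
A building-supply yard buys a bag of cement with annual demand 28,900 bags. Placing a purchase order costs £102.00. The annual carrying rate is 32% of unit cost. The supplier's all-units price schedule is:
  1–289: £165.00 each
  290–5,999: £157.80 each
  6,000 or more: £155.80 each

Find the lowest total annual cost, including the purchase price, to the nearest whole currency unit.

TC* ≈ £4,577,674

Holding cost per unit per year at price C is H = 0.32·C.
For each price level, check whether its EOQ is feasible; otherwise the best quantity at that price is the breakpoint.
Tier 1 (£165.00): EOQ = 334.2 exceeds tier's upper bound 289, so this tier is dominated.
EOQ at £157.80 = 341.7 (feasible in tier 2): TC = 28,900×£157.80 + (28,900/341.7)×102 + (341.7/2)×0.32×£157.80 = £4,577,674.11.
EOQ at £155.80 = 343.9 < 6000, so use break Q=6000: TC = 28,900×£155.80 + (28,900/6000.0)×102 + (6000.0/2)×0.32×£155.80 = £4,652,679.30.
Lowest total cost among the candidates is at Q = 341.7.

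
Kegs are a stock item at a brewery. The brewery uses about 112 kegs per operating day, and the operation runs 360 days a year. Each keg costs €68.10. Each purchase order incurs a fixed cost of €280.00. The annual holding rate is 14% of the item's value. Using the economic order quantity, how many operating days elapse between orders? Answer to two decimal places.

T ≈ 13.74 days

Annual demand D = 112 × 360 = 40,320.
Holding cost H = 0.14 × €68.10 = €9.5340 per unit per year.
The optimal lot size = √(2DS/H) = √(2 × 40,320 × 280 / 9.534) ≈ 1538.92.
Cycle time = Q*/D × 360 = 1538.92 / 40,320 × 360 ≈ 13.740 days.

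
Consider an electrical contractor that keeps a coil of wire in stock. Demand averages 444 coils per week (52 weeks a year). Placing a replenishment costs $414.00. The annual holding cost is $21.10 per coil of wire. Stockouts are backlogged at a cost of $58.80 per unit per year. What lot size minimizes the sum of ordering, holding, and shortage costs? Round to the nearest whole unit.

Q* ≈ 1,110 coils

Annual demand D = 444 × 52 = 23,088.
With planned backorders, Q* = √(2DS/H) · √((H+B)/B).
√(2DS/H) = √(2 × 23,088 × 414 / 21.1) = 951.847.
√((H+B)/B) = √((21.1+58.8)/58.8) = 1.1657.
Q* ≈ 1109.563.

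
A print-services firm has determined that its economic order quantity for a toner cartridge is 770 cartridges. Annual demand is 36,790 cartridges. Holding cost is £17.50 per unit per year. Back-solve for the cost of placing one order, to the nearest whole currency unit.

Invert the EOQ relation Q*² = 2DS/H.
From Q* = √(2DS/H): S = Q*²H / (2D) = 770² × 17.5 / (2 × 36,790) = 141.0132.

S ≈ £141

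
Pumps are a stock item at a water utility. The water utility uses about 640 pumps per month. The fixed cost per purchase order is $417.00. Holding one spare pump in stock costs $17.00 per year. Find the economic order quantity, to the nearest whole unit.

Annual demand D = 640 × 12 = 7,680.
EOQ = √(2DS / H) = √(2 × 7,680 × 417 / 17).
= √(6,405,120 / 17) = √376,771.7647 ≈ 613.817.

Q* ≈ 614 pumps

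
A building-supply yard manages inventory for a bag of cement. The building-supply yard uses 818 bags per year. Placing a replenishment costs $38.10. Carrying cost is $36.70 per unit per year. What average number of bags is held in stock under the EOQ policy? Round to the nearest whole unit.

Average inventory ≈ 21 bags

EOQ = √(2DS/H) = √(2 × 818 × 38.1 / 36.7) ≈ 41.21.
Average inventory = Q*/2 ≈ 41.21 / 2 = 20.606.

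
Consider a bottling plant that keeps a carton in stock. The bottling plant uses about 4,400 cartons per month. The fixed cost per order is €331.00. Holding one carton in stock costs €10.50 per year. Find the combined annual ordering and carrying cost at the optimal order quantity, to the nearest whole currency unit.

Annual demand D = 4,400 × 12 = 52,800.
Q* = √(2DS/H) = √(2 × 52,800 × 331 / 10.5) ≈ 1824.53.
At Q*, ordering cost (D/Q*)S equals holding cost (Q*/2)H, each = √(DSH/2).
Minimum total = √(2DSH) = √(2 × 52,800 × 331 × 10.5) ≈ 19157.578.

TC* ≈ €19,158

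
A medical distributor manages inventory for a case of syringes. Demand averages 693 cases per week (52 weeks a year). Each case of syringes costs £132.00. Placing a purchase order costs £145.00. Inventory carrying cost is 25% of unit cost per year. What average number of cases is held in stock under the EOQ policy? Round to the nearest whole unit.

Annual demand D = 693 × 52 = 36,036.
Holding cost H = 0.25 × £132.00 = £33.0000 per unit per year.
The optimal lot size = √(2DS/H) = √(2 × 36,036 × 145 / 33) ≈ 562.74.
Average inventory = Q*/2 ≈ 562.74 / 2 = 281.372.

Average inventory ≈ 281 cases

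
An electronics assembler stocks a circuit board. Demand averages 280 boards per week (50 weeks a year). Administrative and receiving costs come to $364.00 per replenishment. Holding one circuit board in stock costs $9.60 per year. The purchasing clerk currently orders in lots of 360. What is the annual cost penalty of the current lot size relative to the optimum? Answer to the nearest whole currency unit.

Extra cost ≈ $5,992 per year

Annual demand D = 280 × 50 = 14,000.
EOQ = √(2DS/H) = √(2 × 14,000 × 364 / 9.6) ≈ 1030.37.
Cost at Q* = (D/Q*)S + (Q*/2)H = √(2DSH) ≈ $9,891.57.
Cost at Q = 360: (14,000/360)×364 + (360/2)×9.6 = $14,155.56 + $1,728.00 = $15,883.56.
Excess = $15,883.56 − $9,891.57 = $5,991.98.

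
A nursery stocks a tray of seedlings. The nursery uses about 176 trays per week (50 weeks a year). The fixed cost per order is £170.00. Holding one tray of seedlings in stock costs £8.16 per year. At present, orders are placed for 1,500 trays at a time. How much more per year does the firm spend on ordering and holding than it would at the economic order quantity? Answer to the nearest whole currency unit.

Extra cost ≈ £2,176 per year

Annual demand D = 176 × 50 = 8,800.
EOQ = √(2DS/H) = √(2 × 8,800 × 170 / 8.16) ≈ 605.53.
Cost at Q* = (D/Q*)S + (Q*/2)H = √(2DSH) ≈ £4,941.13.
Cost at Q = 1,500: (8,800/1,500)×170 + (1,500/2)×8.16 = £997.33 + £6,120.00 = £7,117.33.
Excess = £7,117.33 − £4,941.13 = £2,176.21.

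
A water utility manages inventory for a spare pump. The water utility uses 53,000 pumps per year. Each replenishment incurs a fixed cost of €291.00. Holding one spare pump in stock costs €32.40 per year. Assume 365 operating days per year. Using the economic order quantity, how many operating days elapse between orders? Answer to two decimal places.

Q* = √(2DS/H) = √(2 × 53,000 × 291 / 32.4) ≈ 975.72.
Cycle time = Q*/D × 365 = 975.72 / 53,000 × 365 ≈ 6.720 days.

T ≈ 6.72 days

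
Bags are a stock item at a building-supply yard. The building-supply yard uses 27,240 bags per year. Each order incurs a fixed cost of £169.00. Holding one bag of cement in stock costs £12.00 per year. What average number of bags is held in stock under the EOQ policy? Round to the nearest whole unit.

Average inventory ≈ 438 bags

EOQ = √(2DS/H) = √(2 × 27,240 × 169 / 12) ≈ 875.93.
Average inventory = Q*/2 ≈ 875.93 / 2 = 437.967.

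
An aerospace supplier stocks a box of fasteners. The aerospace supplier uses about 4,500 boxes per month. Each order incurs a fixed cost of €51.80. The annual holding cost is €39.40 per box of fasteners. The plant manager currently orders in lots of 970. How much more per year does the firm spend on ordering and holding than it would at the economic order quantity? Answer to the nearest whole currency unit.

Extra cost ≈ €7,146 per year

Annual demand D = 4,500 × 12 = 54,000.
EOQ = √(2DS/H) = √(2 × 54,000 × 51.8 / 39.4) ≈ 376.82.
Cost at Q* = (D/Q*)S + (Q*/2)H = √(2DSH) ≈ €14,846.53.
Cost at Q = 970: (54,000/970)×51.8 + (970/2)×39.4 = €2,883.71 + €19,109.00 = €21,992.71.
Excess = €21,992.71 − €14,846.53 = €7,146.18.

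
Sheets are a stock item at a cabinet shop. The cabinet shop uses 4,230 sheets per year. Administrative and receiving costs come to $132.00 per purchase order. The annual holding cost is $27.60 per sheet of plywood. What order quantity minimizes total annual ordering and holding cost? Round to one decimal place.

Q* ≈ 201.1 sheets

EOQ = √(2DS / H) = √(2 × 4,230 × 132 / 27.6).
= √(1,116,720 / 27.6) = √40,460.8696 ≈ 201.149.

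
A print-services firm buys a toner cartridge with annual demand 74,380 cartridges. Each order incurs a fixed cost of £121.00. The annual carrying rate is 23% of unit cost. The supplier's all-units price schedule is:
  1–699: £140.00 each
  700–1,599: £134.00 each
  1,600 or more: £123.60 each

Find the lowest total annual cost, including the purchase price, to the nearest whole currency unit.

TC* ≈ £9,221,735

Holding cost per unit per year at price C is H = 0.23·C.
Candidates are each tier's EOQ (if it falls in that tier) and each price-break quantity.
Tier 1 (£140.00): EOQ = 747.7 exceeds tier's upper bound 699, so this tier is dominated.
EOQ at £134.00 = 764.2 (feasible in tier 2): TC = 74,380×£134.00 + (74,380/764.2)×121 + (764.2/2)×0.23×£134.00 = £9,990,473.32.
EOQ at £123.60 = 795.7 < 1600, so use break Q=1600: TC = 74,380×£123.60 + (74,380/1600.0)×121 + (1600.0/2)×0.23×£123.60 = £9,221,735.39.
Lowest total cost among the candidates is at Q = 1600.0.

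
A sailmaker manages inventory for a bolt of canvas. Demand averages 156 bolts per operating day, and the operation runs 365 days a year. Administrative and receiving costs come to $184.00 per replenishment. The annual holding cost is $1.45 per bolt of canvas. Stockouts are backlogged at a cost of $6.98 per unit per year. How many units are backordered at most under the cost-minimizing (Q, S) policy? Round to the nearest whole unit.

Annual demand D = 156 × 365 = 56,940.
With planned backorders, Q* = √(2DS/H) · √((H+B)/B).
√(2DS/H) = √(2 × 56,940 × 184 / 1.45) = 3801.444.
√((H+B)/B) = √((1.45+6.98)/6.98) = 1.0990.
Q* ≈ 4177.676.
S* = Q* · H/(H+B) = 4177.676 × 1.45/8.43 ≈ 718.580.

S* ≈ 719 bolts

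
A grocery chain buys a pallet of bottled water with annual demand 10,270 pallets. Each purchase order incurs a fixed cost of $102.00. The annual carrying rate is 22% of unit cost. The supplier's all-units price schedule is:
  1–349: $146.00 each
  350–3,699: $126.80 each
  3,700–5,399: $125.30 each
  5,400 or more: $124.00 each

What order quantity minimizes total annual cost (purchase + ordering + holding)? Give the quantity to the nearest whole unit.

Holding cost per unit per year at price C is H = 0.22·C.
Evaluate total cost at each tier's feasible EOQ or, if the EOQ is below the tier, at the tier's minimum quantity.
EOQ at $146.00 = 255.4 (feasible in tier 1): TC = 10,270×$146.00 + (10,270/255.4)×102 + (255.4/2)×0.22×$146.00 = $1,507,623.29.
EOQ at $126.80 = 274.0 < 350, so use break Q=350: TC = 10,270×$126.80 + (10,270/350.0)×102 + (350.0/2)×0.22×$126.80 = $1,310,110.77.
EOQ at $125.30 = 275.7 < 3700, so use break Q=3700: TC = 10,270×$125.30 + (10,270/3700.0)×102 + (3700.0/2)×0.22×$125.30 = $1,338,111.22.
EOQ at $124.00 = 277.1 < 5400, so use break Q=5400: TC = 10,270×$124.00 + (10,270/5400.0)×102 + (5400.0/2)×0.22×$124.00 = $1,347,329.99.
Lowest total cost is $1,310,110.77 at Q = 350.0.

Q* ≈ 350 pallets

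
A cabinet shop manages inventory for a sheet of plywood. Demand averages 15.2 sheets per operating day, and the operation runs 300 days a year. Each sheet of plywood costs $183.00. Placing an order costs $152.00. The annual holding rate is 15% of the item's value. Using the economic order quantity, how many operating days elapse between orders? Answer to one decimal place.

Annual demand D = 15.2 × 300 = 4,560.
Holding cost H = 0.15 × $183.00 = $27.4500 per unit per year.
EOQ = √(2DS/H) = √(2 × 4,560 × 152 / 27.45) ≈ 224.72.
Cycle time = Q*/D × 300 = 224.72 / 4,560 × 300 ≈ 14.784 days.

T ≈ 14.8 days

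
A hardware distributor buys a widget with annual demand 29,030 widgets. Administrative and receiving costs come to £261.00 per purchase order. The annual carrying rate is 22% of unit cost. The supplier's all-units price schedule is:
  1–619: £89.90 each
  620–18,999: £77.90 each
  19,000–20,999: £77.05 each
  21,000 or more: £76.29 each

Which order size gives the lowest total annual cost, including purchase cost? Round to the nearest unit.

Holding cost per unit per year at price C is H = 0.22·C.
For each price level, check whether its EOQ is feasible; otherwise the best quantity at that price is the breakpoint.
Tier 1 (£89.90): EOQ = 875.3 exceeds tier's upper bound 619, so this tier is dominated.
EOQ at £77.90 = 940.3 (feasible in tier 2): TC = 29,030×£77.90 + (29,030/940.3)×261 + (940.3/2)×0.22×£77.90 = £2,277,552.32.
EOQ at £77.05 = 945.5 < 19000, so use break Q=19000: TC = 29,030×£77.05 + (29,030/19000.0)×261 + (19000.0/2)×0.22×£77.05 = £2,398,194.78.
EOQ at £76.29 = 950.2 < 21000, so use break Q=21000: TC = 29,030×£76.29 + (29,030/21000.0)×261 + (21000.0/2)×0.22×£76.29 = £2,391,289.40.
Lowest total cost is £2,277,552.32 at Q = 940.3.

Q* ≈ 940 widgets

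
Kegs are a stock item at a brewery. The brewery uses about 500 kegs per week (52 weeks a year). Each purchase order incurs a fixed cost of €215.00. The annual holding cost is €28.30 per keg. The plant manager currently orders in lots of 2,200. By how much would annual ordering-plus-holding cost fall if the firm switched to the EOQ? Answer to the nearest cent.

Annual demand D = 500 × 52 = 26,000.
EOQ = √(2DS/H) = √(2 × 26,000 × 215 / 28.3) ≈ 628.53.
Cost at Q* = (D/Q*)S + (Q*/2)H = √(2DSH) ≈ €17,787.47.
Cost at Q = 2,200: (26,000/2,200)×215 + (2,200/2)×28.3 = €2,540.91 + €31,130.00 = €33,670.91.
Excess = €33,670.91 − €17,787.47 = €15,883.44.

Extra cost ≈ €15,883.44 per year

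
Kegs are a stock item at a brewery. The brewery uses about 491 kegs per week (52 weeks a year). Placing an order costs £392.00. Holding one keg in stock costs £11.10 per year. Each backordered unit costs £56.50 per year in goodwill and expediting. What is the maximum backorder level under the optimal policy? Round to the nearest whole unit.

S* ≈ 241 kegs

Annual demand D = 491 × 52 = 25,532.
With planned backorders, Q* = √(2DS/H) · √((H+B)/B).
√(2DS/H) = √(2 × 25,532 × 392 / 11.1) = 1342.885.
√((H+B)/B) = √((11.1+56.5)/56.5) = 1.0938.
Q* ≈ 1468.886.
S* = Q* · H/(H+B) = 1468.886 × 11.1/67.6 ≈ 241.193.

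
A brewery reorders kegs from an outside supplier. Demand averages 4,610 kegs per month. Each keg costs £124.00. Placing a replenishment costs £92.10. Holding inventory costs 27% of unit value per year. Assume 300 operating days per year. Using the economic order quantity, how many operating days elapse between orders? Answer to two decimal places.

T ≈ 2.99 days

Annual demand D = 4,610 × 12 = 55,320.
Holding cost H = 0.27 × £124.00 = £33.4800 per unit per year.
The optimal lot size = √(2DS/H) = √(2 × 55,320 × 92.1 / 33.48) ≈ 551.69.
Cycle time = Q*/D × 300 = 551.69 / 55,320 × 300 ≈ 2.992 days.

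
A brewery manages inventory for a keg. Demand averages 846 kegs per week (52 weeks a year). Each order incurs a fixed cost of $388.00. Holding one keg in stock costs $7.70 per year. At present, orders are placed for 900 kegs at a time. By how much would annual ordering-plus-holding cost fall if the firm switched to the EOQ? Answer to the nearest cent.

Annual demand D = 846 × 52 = 43,992.
EOQ = √(2DS/H) = √(2 × 43,992 × 388 / 7.7) ≈ 2105.58.
Cost at Q* = (D/Q*)S + (Q*/2)H = √(2DSH) ≈ $16,212.99.
Cost at Q = 900: (43,992/900)×388 + (900/2)×7.7 = $18,965.44 + $3,465.00 = $22,430.44.
Excess = $22,430.44 − $16,212.99 = $6,217.45.

Extra cost ≈ $6,217.45 per year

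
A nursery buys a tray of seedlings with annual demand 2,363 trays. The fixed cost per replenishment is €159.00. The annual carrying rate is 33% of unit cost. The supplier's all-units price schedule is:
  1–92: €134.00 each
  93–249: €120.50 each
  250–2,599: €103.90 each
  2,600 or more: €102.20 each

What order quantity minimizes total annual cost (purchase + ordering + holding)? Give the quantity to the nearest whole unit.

Holding cost per unit per year at price C is H = 0.33·C.
Candidates are each tier's EOQ (if it falls in that tier) and each price-break quantity.
Tier 1 (€134.00): EOQ = 130.4 exceeds tier's upper bound 92, so this tier is dominated.
EOQ at €120.50 = 137.5 (feasible in tier 2): TC = 2,363×€120.50 + (2,363/137.5)×159 + (137.5/2)×0.33×€120.50 = €290,207.83.
EOQ at €103.90 = 148.0 < 250, so use break Q=250: TC = 2,363×€103.90 + (2,363/250.0)×159 + (250.0/2)×0.33×€103.90 = €251,304.44.
EOQ at €102.20 = 149.3 < 2600, so use break Q=2600: TC = 2,363×€102.20 + (2,363/2600.0)×159 + (2600.0/2)×0.33×€102.20 = €285,486.91.
Lowest total cost is €251,304.44 at Q = 250.0.

Q* ≈ 250 trays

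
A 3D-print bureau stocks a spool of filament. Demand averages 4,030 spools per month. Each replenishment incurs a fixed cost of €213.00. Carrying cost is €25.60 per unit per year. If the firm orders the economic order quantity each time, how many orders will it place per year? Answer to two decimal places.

Annual demand D = 4,030 × 12 = 48,360.
EOQ = √(2DS/H) = √(2 × 48,360 × 213 / 25.6) ≈ 897.07.
Orders per year = D / Q* = 48,360 / 897.07 ≈ 53.909.

N ≈ 53.91 orders per year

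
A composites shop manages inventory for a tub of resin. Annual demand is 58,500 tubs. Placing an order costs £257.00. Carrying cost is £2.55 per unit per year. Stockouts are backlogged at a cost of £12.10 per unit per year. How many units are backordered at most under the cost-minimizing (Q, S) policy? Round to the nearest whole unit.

S* ≈ 658 tubs

With planned backorders, Q* = √(2DS/H) · √((H+B)/B).
√(2DS/H) = √(2 × 58,500 × 257 / 2.55) = 3433.914.
√((H+B)/B) = √((2.55+12.1)/12.1) = 1.1003.
Q* ≈ 3778.466.
S* = Q* · H/(H+B) = 3778.466 × 2.55/14.65 ≈ 657.685.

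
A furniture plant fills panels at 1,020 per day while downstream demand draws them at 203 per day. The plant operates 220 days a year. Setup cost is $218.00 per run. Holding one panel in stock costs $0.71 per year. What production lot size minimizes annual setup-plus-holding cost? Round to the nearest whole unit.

Q* ≈ 5,851 panels

Annual demand D = 203 × 220 = 44,660.
Production build-up factor (1 − d/p) = 1 − 203/1,020 = 0.8010.
Q* = √(2DS / (H(1 − d/p))) = √(2 × 44,660 × 218 / (0.71 × 0.8010)).
= √(19,471,760 / 0.5687) ≈ 5851.436.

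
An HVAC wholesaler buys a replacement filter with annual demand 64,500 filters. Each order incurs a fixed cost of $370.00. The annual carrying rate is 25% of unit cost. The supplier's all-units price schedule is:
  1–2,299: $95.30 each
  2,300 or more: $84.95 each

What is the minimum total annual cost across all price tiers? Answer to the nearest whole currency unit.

TC* ≈ $5,514,074

Holding cost per unit per year at price C is H = 0.25·C.
Candidates are each tier's EOQ (if it falls in that tier) and each price-break quantity.
EOQ at $95.30 = 1415.4 (feasible in tier 1): TC = 64,500×$95.30 + (64,500/1415.4)×370 + (1415.4/2)×0.25×$95.30 = $6,180,571.91.
EOQ at $84.95 = 1499.1 < 2300, so use break Q=2300: TC = 64,500×$84.95 + (64,500/2300.0)×370 + (2300.0/2)×0.25×$84.95 = $5,514,074.21.
Lowest total cost among the candidates is at Q = 2300.0.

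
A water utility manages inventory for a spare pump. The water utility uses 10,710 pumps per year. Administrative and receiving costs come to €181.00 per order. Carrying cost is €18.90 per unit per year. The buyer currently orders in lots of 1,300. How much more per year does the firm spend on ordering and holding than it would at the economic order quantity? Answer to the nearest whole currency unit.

Extra cost ≈ €5,216 per year

EOQ = √(2DS/H) = √(2 × 10,710 × 181 / 18.9) ≈ 452.92.
Cost at Q* = (D/Q*)S + (Q*/2)H = √(2DSH) ≈ €8,560.12.
Cost at Q = 1,300: (10,710/1,300)×181 + (1,300/2)×18.9 = €1,491.16 + €12,285.00 = €13,776.16.
Excess = €13,776.16 − €8,560.12 = €5,216.04.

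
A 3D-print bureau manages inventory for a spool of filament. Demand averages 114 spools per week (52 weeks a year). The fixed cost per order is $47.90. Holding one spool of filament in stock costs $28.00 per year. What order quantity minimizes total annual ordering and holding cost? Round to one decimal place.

Q* ≈ 142.4 spools

Annual demand D = 114 × 52 = 5,928.
EOQ = √(2DS / H) = √(2 × 5,928 × 47.9 / 28).
= √(567,902.4 / 28) = √20,282.2286 ≈ 142.416.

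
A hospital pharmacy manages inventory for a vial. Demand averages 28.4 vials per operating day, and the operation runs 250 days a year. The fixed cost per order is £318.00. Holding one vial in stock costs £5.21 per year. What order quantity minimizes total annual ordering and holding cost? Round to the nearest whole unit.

Annual demand D = 28.4 × 250 = 7,100.
EOQ = √(2DS / H) = √(2 × 7,100 × 318 / 5.21).
= √(4,515,600 / 5.21) = √866,717.8503 ≈ 930.977.

Q* ≈ 931 vials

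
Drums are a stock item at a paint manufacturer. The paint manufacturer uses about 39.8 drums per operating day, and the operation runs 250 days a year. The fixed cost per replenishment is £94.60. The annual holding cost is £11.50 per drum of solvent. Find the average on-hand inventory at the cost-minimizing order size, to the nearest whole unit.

Average inventory ≈ 202 drums

Annual demand D = 39.8 × 250 = 9,950.
Q* = √(2DS/H) = √(2 × 9,950 × 94.6 / 11.5) ≈ 404.60.
Average inventory = Q*/2 ≈ 404.60 / 2 = 202.299.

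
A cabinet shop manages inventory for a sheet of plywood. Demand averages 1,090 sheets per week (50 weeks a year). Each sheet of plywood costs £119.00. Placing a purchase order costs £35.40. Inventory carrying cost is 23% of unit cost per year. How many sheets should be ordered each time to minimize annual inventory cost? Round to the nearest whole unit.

Q* ≈ 375 sheets

Annual demand D = 1,090 × 50 = 54,500.
Holding cost H = 0.23 × £119.00 = £27.3700 per unit per year.
EOQ = √(2DS / H) = √(2 × 54,500 × 35.4 / 27.37).
= √(3,858,600 / 27.37) = √140,979.1743 ≈ 375.472.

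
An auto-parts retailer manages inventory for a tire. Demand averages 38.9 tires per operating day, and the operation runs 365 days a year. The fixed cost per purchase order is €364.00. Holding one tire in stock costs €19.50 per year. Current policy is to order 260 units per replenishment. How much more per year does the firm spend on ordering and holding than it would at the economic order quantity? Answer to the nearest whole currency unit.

Extra cost ≈ €8,216 per year

Annual demand D = 38.9 × 365 = 14,198.5.
EOQ = √(2DS/H) = √(2 × 14,198.5 × 364 / 19.5) ≈ 728.06.
Cost at Q* = (D/Q*)S + (Q*/2)H = √(2DSH) ≈ €14,197.25.
Cost at Q = 260: (14,198.5/260)×364 + (260/2)×19.5 = €19,877.90 + €2,535.00 = €22,412.90.
Excess = €22,412.90 − €14,197.25 = €8,215.65.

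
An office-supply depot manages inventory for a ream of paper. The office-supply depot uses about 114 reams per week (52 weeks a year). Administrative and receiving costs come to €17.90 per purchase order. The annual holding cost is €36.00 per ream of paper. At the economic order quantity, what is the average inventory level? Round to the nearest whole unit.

Annual demand D = 114 × 52 = 5,928.
Q* = √(2DS/H) = √(2 × 5,928 × 17.9 / 36) ≈ 76.78.
Average inventory = Q*/2 ≈ 76.78 / 2 = 38.390.

Average inventory ≈ 38 reams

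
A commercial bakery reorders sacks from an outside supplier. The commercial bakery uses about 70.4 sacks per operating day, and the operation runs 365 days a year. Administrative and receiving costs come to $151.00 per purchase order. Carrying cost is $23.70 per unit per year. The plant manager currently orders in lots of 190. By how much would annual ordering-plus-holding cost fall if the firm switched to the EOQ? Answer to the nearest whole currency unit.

Extra cost ≈ $9,111 per year

Annual demand D = 70.4 × 365 = 25,696.
EOQ = √(2DS/H) = √(2 × 25,696 × 151 / 23.7) ≈ 572.22.
Cost at Q* = (D/Q*)S + (Q*/2)H = √(2DSH) ≈ $13,561.58.
Cost at Q = 190: (25,696/190)×151 + (190/2)×23.7 = $20,421.56 + $2,251.50 = $22,673.06.
Excess = $22,673.06 − $13,561.58 = $9,111.47.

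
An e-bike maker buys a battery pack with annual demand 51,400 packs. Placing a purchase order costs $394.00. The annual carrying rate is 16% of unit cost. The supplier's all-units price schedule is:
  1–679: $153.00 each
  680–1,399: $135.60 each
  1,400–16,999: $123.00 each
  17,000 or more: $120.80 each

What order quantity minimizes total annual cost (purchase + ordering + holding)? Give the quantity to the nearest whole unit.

Q* ≈ 1,435 packs

Holding cost per unit per year at price C is H = 0.16·C.
Evaluate total cost at each tier's feasible EOQ or, if the EOQ is below the tier, at the tier's minimum quantity.
Tier 1 ($153.00): EOQ = 1286.3 exceeds tier's upper bound 679, so this tier is dominated.
EOQ at $135.60 = 1366.3 (feasible in tier 2): TC = 51,400×$135.60 + (51,400/1366.3)×394 + (1366.3/2)×0.16×$135.60 = $6,999,483.84.
EOQ at $123.00 = 1434.6 (feasible in tier 3): TC = 51,400×$123.00 + (51,400/1434.6)×394 + (1434.6/2)×0.16×$123.00 = $6,350,433.01.
EOQ at $120.80 = 1447.6 < 17000, so use break Q=17000: TC = 51,400×$120.80 + (51,400/17000.0)×394 + (17000.0/2)×0.16×$120.80 = $6,374,599.27.
Lowest total cost is $6,350,433.01 at Q = 1434.6.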